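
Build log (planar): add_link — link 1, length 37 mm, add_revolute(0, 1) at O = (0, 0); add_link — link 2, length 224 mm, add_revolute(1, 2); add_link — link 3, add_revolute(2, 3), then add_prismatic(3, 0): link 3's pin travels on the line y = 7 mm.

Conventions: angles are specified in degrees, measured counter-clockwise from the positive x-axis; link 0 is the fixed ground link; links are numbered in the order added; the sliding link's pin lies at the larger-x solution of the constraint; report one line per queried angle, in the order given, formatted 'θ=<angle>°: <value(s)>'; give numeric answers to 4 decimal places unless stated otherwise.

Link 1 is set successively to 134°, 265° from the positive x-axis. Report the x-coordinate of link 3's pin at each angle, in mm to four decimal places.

geometry: r = 37 mm, L = 224 mm, e = 7 mm
θ=134°: crank pin P = (r cos θ, r sin θ) = (-25.702360, 26.615573)
θ=134°: h = r sin θ − e = 26.615573 − 7 = 19.615573
θ=134°: x = r cos θ + √(L² − h²) = -25.702360 + 223.139484 = 197.437124
θ=265°: crank pin P = (r cos θ, r sin θ) = (-3.224762, -36.859204)
θ=265°: h = r sin θ − e = -36.859204 − 7 = -43.859204
θ=265°: x = r cos θ + √(L² − h²) = -3.224762 + 219.664222 = 216.439459

θ=134°: 197.4371
θ=265°: 216.4395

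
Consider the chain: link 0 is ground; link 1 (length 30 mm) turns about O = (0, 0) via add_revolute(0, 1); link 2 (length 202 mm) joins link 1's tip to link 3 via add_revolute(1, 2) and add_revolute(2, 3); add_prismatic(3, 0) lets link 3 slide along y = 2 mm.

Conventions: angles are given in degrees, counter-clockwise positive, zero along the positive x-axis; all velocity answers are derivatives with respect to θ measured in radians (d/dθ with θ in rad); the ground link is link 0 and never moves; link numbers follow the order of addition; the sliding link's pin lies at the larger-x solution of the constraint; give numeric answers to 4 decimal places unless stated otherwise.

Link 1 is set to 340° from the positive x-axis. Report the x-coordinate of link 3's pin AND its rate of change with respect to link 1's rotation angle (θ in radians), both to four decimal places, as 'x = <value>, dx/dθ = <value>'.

geometry: r = 30 mm, L = 202 mm, e = 2 mm
crank pin P = (r cos θ, r sin θ) = (28.190779, -10.260604)
h = r sin θ − e = -10.260604 − 2 = -12.260604
x = r cos θ + √(L² − h²) = 28.190779 + 201.627571 = 229.818350
dx/dθ = −r sin θ − h·r cos θ/√(L² − h²) (θ in radians; h = -12.260604) = 11.974834

x = 229.8184, dx/dθ = 11.9748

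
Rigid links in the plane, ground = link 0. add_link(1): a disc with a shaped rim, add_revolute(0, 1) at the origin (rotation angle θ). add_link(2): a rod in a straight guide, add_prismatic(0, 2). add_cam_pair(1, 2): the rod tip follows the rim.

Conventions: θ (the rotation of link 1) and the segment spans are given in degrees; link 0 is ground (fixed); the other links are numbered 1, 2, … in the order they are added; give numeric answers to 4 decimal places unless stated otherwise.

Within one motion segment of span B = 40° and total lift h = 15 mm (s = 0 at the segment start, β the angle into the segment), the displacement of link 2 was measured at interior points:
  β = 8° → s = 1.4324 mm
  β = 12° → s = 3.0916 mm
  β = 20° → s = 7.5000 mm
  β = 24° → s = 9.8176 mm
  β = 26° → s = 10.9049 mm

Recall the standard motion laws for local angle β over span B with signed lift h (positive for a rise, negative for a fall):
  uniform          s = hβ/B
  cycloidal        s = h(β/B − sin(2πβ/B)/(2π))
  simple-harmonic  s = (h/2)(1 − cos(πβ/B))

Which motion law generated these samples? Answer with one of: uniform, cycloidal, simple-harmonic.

candidates at β/B = r: uniform s = h·r (linear in β); cycloidal s = h·(r − sin(2πr)/(2π)); simple-harmonic s = (h/2)(1 − cos(πr))
β=8°: printed 1.4324 | uniform 3.0000, cycloidal 0.7295, simple-harmonic 1.4324
β=12°: printed 3.0916 | uniform 4.5000, cycloidal 2.2295, simple-harmonic 3.0916
β=20°: printed 7.5000 | uniform 7.5000, cycloidal 7.5000, simple-harmonic 7.5000
β=24°: printed 9.8176 | uniform 9.0000, cycloidal 10.4032, simple-harmonic 9.8176
β=26°: printed 10.9049 | uniform 9.7500, cycloidal 11.6814, simple-harmonic 10.9049
only one law matches every sample → simple-harmonic

simple-harmonic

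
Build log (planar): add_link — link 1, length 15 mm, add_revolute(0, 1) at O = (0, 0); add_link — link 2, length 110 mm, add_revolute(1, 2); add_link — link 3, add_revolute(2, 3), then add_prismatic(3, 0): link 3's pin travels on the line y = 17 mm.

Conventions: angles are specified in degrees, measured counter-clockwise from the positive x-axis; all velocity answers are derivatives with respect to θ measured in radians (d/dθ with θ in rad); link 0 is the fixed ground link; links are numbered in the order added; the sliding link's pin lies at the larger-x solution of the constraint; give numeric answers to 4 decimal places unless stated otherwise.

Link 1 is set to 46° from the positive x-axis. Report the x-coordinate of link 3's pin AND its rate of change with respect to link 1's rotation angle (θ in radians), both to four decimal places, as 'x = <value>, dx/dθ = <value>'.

geometry: r = 15 mm, L = 110 mm, e = 17 mm
crank pin P = (r cos θ, r sin θ) = (10.419876, 10.790097)
h = r sin θ − e = 10.790097 − 17 = -6.209903
x = r cos θ + √(L² − h²) = 10.419876 + 109.824574 = 120.244450
dx/dθ = −r sin θ − h·r cos θ/√(L² − h²) (θ in radians; h = -6.209903) = -10.200917

x = 120.2444, dx/dθ = -10.2009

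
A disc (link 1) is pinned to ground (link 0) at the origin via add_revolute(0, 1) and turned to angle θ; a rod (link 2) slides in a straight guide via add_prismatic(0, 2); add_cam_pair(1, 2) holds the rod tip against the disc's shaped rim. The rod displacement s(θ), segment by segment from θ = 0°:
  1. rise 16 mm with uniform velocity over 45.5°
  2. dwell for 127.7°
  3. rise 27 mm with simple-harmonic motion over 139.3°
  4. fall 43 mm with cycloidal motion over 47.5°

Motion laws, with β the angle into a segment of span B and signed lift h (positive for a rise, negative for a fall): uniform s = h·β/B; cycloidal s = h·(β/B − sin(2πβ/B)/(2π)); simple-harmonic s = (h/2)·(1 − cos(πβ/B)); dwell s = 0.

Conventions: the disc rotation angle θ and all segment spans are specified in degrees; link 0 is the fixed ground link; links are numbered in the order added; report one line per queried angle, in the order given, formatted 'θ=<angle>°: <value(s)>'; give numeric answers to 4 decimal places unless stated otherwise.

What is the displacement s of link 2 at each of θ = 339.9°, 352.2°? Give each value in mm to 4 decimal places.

segment 1 (0° to 45.5°, uniform, h = 16) is passed completely: s = 0.0000 + (16) = 16.0000
segment 2 (45.5° to 173.2°, dwell): s unchanged at 16.0000
segment 3 (173.2° to 312.5°, simple-harmonic, h = 27) is passed completely: s = 16.0000 + (27) = 43.0000
θ = 339.9° falls in segment 4 (312.5° to 360°, cycloidal, h = -43): β = 339.9 − 312.5 = 27.4°, B = 47.5°; Δs = -43·(0.5768 − sin(2π·0.5768)/(2π)) = -27.9815; s = 43.0000 − 27.9815 = 15.0185
θ = 352.2° falls in segment 4 (312.5° to 360°, cycloidal, h = -43): β = 352.2 − 312.5 = 39.7°, B = 47.5°; Δs = -43·(0.8358 − sin(2π·0.8358)/(2π)) = -41.8122; s = 43.0000 − 41.8122 = 1.1878

θ=339.9°: 15.0185
θ=352.2°: 1.1878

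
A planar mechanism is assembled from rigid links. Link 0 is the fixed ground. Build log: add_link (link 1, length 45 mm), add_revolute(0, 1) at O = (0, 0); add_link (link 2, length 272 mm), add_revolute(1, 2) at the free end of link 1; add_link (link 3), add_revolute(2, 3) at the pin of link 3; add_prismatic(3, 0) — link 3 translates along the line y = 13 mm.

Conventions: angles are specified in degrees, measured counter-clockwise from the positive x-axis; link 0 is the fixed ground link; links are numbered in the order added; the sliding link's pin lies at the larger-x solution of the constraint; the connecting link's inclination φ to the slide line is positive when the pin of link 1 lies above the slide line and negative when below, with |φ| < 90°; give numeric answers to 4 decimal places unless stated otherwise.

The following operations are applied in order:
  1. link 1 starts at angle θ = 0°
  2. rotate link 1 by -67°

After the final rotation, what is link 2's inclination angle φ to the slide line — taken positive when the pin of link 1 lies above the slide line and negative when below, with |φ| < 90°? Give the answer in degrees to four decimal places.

geometry: r = 45 mm, L = 272 mm, e = 13 mm; θ starts at 0°
rotate link 1 by -67°: θ ← 0° -67° = -67°
h = r sin θ − e = -41.422718 − 13 = -54.422718
sin φ = h / L = -54.422718 / 272 = -0.20008352
φ = arcsin(-0.20008352) = -11.541843°

-11.5418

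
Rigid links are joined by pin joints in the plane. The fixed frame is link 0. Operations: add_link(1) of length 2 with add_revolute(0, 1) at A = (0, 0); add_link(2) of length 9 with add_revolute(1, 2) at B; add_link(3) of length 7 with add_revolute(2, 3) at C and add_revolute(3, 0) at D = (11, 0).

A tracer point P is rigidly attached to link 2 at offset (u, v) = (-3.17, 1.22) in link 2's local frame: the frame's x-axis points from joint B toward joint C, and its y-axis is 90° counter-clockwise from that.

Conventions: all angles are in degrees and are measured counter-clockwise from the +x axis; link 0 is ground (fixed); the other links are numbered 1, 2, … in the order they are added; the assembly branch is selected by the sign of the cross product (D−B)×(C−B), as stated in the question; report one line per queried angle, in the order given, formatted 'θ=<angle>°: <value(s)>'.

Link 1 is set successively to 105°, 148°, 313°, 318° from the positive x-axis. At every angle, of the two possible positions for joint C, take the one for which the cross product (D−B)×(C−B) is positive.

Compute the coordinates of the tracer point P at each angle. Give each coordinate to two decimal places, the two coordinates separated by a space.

A=(0,0), D=(11.00,0)
θ=105°: B = A + 2.00·(cos105°, sin105°) = (-0.5176, 1.9319)
θ=105°: |BD| = 11.6785
θ=105°: circle(B,9.00) ∩ circle(D,7.00): a=7.2093, h=5.3876
θ=105°:   candidates: C₊=(7.4836,6.0527) cross=62.919; C₋=(5.7011,-4.5741) cross=-62.919
θ=105°:   branch + wants cross > 0 → take C=(7.4836,6.0527) (cross=62.919)
θ=105°: ex = (C−B)/|BC| = (0.8890,0.4579); ey = (-0.4579,0.8890)
θ=105°: P = B + -3.17·ex + 1.22·ey = (-3.8944,1.5650)
θ=148°: B = A + 2.00·(cos148°, sin148°) = (-1.6961, 1.0598)
θ=148°: |BD| = 12.7403
θ=148°: circle(B,9.00) ∩ circle(D,7.00): a=7.6260, h=4.7796
θ=148°:   candidates: C₊=(6.3011,5.1884) cross=60.893; C₋=(5.5059,-4.3376) cross=-60.893
θ=148°:   branch + wants cross > 0 → take C=(6.3011,5.1884) (cross=60.893)
θ=148°: ex = (C−B)/|BC| = (0.8886,0.4587); ey = (-0.4587,0.8886)
θ=148°: P = B + -3.17·ex + 1.22·ey = (-5.0725,0.6897)
θ=313°: B = A + 2.00·(cos313°, sin313°) = (1.3640, -1.4627)
θ=313°: |BD| = 9.7464
θ=313°: circle(B,9.00) ∩ circle(D,7.00): a=6.5148, h=6.2094
θ=313°:   candidates: C₊=(6.8731,5.6541) cross=60.520; C₋=(8.7369,-6.6241) cross=-60.520
θ=313°:   branch + wants cross > 0 → take C=(6.8731,5.6541) (cross=60.520)
θ=313°: ex = (C−B)/|BC| = (0.6121,0.7908); ey = (-0.7908,0.6121)
θ=313°: P = B + -3.17·ex + 1.22·ey = (-1.5412,-3.2226)
θ=318°: B = A + 2.00·(cos318°, sin318°) = (1.4863, -1.3383)
θ=318°: |BD| = 9.6074
θ=318°: circle(B,9.00) ∩ circle(D,7.00): a=6.4691, h=6.2571
θ=318°:   candidates: C₊=(7.0207,5.7589) cross=60.114; C₋=(8.7639,-6.6332) cross=-60.114
θ=318°:   branch + wants cross > 0 → take C=(7.0207,5.7589) (cross=60.114)
θ=318°: ex = (C−B)/|BC| = (0.6149,0.7886); ey = (-0.7886,0.6149)
θ=318°: P = B + -3.17·ex + 1.22·ey = (-1.4251,-3.0878)

θ=105°: -3.89 1.57
θ=148°: -5.07 0.69
θ=313°: -1.54 -3.22
θ=318°: -1.43 -3.09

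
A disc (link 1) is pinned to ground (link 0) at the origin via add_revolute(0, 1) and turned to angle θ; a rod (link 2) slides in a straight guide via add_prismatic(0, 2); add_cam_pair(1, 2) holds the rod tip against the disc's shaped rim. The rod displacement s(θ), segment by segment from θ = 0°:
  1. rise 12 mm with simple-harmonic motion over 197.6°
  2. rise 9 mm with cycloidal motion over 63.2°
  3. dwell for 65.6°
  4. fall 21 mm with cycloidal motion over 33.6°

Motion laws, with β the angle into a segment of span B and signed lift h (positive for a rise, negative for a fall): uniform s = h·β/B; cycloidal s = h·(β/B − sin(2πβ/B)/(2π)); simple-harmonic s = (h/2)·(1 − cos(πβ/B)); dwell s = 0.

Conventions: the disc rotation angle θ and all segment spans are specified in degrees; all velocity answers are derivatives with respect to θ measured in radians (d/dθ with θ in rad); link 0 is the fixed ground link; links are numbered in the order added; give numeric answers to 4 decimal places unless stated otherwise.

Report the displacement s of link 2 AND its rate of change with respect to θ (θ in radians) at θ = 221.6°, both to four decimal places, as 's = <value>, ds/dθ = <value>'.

segment 1 (0° to 197.6°, simple-harmonic, h = 12) is passed completely: s = 0.0000 + (12) = 12.0000
θ = 221.6° falls in segment 2 (197.6° to 260.8°, cycloidal, h = 9): β = 221.6 − 197.6 = 24°, B = 63.2°; Δs = 9·(0.3797 − sin(2π·0.3797)/(2π)) = 2.4355; s = 12.0000 + 2.4355 = 14.4355
velocity in seg [197.6°–260.8°] (cycloidal), θ in radians: β = 24° = 0.4189 rad, B = 63.2° = 1.1030 rad; ds/dθ = (h/B)(1 − cos(2πβ/B)) = (9/1.1030)(1 − cos(2π·0.3797)) = 14.098125 mm/rad

s = 14.4355, ds/dθ = 14.0981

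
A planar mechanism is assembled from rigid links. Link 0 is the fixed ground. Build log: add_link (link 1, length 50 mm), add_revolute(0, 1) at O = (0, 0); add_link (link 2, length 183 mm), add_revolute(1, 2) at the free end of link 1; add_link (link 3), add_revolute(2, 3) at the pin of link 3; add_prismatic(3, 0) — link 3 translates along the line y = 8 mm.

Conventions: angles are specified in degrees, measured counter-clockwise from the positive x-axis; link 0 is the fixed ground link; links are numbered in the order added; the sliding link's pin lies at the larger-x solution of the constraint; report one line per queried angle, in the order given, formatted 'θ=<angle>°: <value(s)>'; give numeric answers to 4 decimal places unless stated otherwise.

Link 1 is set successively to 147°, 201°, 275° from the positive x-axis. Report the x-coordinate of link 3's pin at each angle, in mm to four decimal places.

geometry: r = 50 mm, L = 183 mm, e = 8 mm
θ=147°: crank pin P = (r cos θ, r sin θ) = (-41.933528, 27.231952)
θ=147°: h = r sin θ − e = 27.231952 − 8 = 19.231952
θ=147°: x = r cos θ + √(L² − h²) = -41.933528 + 181.986626 = 140.053098
θ=201°: crank pin P = (r cos θ, r sin θ) = (-46.679021, -17.918397)
θ=201°: h = r sin θ − e = -17.918397 − 8 = -25.918397
θ=201°: x = r cos θ + √(L² − h²) = -46.679021 + 181.155283 = 134.476262
θ=275°: crank pin P = (r cos θ, r sin θ) = (4.357787, -49.809735)
θ=275°: h = r sin θ − e = -49.809735 − 8 = -57.809735
θ=275°: x = r cos θ + √(L² − h²) = 4.357787 + 173.629014 = 177.986801

θ=147°: 140.0531
θ=201°: 134.4763
θ=275°: 177.9868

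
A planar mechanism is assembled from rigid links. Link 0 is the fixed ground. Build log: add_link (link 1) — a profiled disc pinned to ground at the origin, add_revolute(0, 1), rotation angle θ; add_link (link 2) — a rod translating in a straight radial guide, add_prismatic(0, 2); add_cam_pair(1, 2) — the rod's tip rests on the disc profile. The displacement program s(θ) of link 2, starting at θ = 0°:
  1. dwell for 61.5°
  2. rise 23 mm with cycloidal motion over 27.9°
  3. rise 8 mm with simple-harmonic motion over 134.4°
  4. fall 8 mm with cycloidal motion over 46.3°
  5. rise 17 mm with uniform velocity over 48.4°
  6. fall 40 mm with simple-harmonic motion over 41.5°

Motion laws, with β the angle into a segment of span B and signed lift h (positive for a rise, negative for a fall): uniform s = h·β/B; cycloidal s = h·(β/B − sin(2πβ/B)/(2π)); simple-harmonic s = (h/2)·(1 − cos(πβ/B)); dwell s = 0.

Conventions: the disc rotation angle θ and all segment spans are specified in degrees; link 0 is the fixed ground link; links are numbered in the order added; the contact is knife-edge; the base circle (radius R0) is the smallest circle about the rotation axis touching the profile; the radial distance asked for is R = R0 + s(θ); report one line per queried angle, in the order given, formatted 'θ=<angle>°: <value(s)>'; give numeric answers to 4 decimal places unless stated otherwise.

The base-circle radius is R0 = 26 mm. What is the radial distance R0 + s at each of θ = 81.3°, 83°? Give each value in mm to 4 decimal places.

seg 1 [0°–61.5°] dwell: s stays 0.0000
seg 2 [61.5°–89.4°] cycloidal, h=23: θ=81.3° here. β=19.8, B=27.9. 23·(0.7097 − sin(2π·0.7097)/(2π)) = 19.8663 → s = 19.8663
seg 2 [61.5°–89.4°] cycloidal, h=23: θ=83° here. β=21.5, B=27.9. 23·(0.7706 − sin(2π·0.7706)/(2π)) = 21.3539 → s = 21.3539
θ=81.3°: R = R0 + s = 26 + 19.8663 = 45.8663
θ=83°: R = R0 + s = 26 + 21.3539 = 47.3539

θ=81.3°: 45.8663
θ=83°: 47.3539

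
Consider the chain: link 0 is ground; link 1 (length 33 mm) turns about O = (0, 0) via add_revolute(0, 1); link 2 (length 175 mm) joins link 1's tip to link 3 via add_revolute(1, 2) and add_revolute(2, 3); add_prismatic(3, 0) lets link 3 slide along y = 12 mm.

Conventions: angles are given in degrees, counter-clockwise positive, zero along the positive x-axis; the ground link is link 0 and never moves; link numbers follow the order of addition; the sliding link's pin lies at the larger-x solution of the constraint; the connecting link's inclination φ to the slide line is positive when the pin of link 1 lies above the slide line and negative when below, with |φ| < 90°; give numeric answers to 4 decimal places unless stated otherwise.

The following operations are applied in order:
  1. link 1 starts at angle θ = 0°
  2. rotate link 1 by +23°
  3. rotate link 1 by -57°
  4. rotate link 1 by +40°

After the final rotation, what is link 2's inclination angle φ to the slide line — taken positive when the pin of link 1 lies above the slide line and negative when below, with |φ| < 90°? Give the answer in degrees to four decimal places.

geometry: r = 33 mm, L = 175 mm, e = 12 mm; θ starts at 0°
rotate link 1 by +23°: θ ← 0° +23° = 23°
rotate link 1 by -57°: θ ← 23° -57° = -34°
rotate link 1 by +40°: θ ← -34° +40° = 6°
h = r sin θ − e = 3.449439 − 12 = -8.550561
sin φ = h / L = -8.550561 / 175 = -0.04886035
φ = arcsin(-0.04886035) = -2.800607°

-2.8006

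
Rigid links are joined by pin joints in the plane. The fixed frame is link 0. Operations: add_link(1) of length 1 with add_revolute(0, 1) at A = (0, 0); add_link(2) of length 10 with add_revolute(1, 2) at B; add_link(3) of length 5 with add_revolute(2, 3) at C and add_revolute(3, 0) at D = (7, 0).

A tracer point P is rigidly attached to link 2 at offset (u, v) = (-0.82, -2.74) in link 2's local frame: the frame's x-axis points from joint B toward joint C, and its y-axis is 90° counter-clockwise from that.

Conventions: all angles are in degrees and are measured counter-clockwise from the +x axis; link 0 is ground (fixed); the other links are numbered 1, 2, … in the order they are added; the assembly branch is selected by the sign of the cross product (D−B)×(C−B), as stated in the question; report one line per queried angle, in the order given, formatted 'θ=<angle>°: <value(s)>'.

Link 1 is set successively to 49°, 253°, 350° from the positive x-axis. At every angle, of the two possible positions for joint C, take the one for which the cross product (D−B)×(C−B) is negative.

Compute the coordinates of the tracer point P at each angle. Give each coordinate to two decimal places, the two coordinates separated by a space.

A=(0,0), D=(7.00,0)
θ=49°: B = A + 1.00·(cos49°, sin49°) = (0.6561, 0.7547)
θ=49°: |BD| = 6.3887
θ=49°: circle(B,10.00) ∩ circle(D,5.00): a=9.0641, h=4.2240
θ=49°:   candidates: C₊=(10.1557,3.8784) cross=26.986; C₋=(9.1577,-4.5105) cross=-26.986
θ=49°:   branch - wants cross < 0 → take C=(9.1577,-4.5105) (cross=-26.986)
θ=49°: ex = (C−B)/|BC| = (0.8502,-0.5265); ey = (0.5265,0.8502)
θ=49°: P = B + -0.82·ex + -2.74·ey = (-1.4837,-1.1430)
θ=253°: B = A + 1.00·(cos253°, sin253°) = (-0.2924, -0.9563)
θ=253°: |BD| = 7.3548
θ=253°: circle(B,10.00) ∩ circle(D,5.00): a=8.7761, h=4.7937
θ=253°:   candidates: C₊=(7.7859,4.9378) cross=35.257; C₋=(9.0325,-4.5682) cross=-35.257
θ=253°:   branch - wants cross < 0 → take C=(9.0325,-4.5682) (cross=-35.257)
θ=253°: ex = (C−B)/|BC| = (0.9325,-0.3612); ey = (0.3612,0.9325)
θ=253°: P = B + -0.82·ex + -2.74·ey = (-2.0467,-3.2152)
θ=350°: B = A + 1.00·(cos350°, sin350°) = (0.9848, -0.1736)
θ=350°: |BD| = 6.0177
θ=350°: circle(B,10.00) ∩ circle(D,5.00): a=9.2405, h=3.8228
θ=350°:   candidates: C₊=(10.1111,3.9142) cross=23.004; C₋=(10.3317,-3.7282) cross=-23.004
θ=350°:   branch - wants cross < 0 → take C=(10.3317,-3.7282) (cross=-23.004)
θ=350°: ex = (C−B)/|BC| = (0.9347,-0.3555); ey = (0.3555,0.9347)
θ=350°: P = B + -0.82·ex + -2.74·ey = (-0.7556,-2.4432)

θ=49°: -1.48 -1.14
θ=253°: -2.05 -3.22
θ=350°: -0.76 -2.44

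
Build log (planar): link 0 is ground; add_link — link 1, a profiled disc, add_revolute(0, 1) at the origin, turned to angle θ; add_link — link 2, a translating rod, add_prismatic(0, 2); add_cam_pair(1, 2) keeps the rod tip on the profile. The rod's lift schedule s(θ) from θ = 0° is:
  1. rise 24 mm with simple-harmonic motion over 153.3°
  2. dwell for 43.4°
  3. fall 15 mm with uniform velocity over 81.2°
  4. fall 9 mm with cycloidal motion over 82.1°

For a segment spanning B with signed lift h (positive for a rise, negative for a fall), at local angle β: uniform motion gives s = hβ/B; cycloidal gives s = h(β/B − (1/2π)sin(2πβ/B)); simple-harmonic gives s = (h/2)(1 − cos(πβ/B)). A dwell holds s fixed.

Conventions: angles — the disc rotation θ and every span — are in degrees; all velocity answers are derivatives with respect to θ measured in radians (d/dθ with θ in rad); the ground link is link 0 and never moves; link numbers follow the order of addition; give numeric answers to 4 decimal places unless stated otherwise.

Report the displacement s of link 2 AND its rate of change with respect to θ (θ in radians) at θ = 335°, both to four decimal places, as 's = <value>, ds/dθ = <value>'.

seg 1 [0°–153.3°] simple-harmonic, h=24: full span → s += 24 → s = 24.0000
seg 2 [153.3°–196.7°] dwell: s stays 24.0000
seg 3 [196.7°–277.9°] uniform, h=-15: full span → s += -15 → s = 9.0000
seg 4 [277.9°–360°] cycloidal, h=-9: θ=335° here. β=57.1, B=82.1. -9·(0.6955 − sin(2π·0.6955)/(2π)) = -7.6086 → s = 1.3914
velocity in seg [277.9°–360°] (cycloidal), θ in radians: β = 57.1° = 0.9966 rad, B = 82.1° = 1.4329 rad; ds/dθ = (h/B)(1 − cos(2πβ/B)) = ((-9)/1.4329)(1 − cos(2π·0.6955)) = -8.390154 mm/rad

s = 1.3914, ds/dθ = -8.3902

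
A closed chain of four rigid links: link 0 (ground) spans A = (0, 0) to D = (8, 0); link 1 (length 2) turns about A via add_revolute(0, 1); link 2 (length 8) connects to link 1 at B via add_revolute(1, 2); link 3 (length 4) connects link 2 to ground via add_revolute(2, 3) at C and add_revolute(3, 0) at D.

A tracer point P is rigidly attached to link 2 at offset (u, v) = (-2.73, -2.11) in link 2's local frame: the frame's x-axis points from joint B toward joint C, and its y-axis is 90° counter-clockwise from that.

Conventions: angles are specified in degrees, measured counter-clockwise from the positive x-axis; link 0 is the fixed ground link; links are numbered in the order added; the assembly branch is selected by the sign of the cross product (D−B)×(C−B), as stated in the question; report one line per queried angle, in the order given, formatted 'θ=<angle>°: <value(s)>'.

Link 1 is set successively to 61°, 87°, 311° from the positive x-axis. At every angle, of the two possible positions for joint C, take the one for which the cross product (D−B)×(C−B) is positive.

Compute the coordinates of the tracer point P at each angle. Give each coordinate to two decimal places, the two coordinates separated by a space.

A=(0,0), D=(8.00,0)
θ=61°: B = A + 2.00·(cos61°, sin61°) = (0.9696, 1.7492)
θ=61°: |BD| = 7.2447
θ=61°: circle(B,8.00) ∩ circle(D,4.00): a=6.9351, h=3.9880
θ=61°:   candidates: C₊=(8.6625,3.9448) cross=28.892; C₋=(6.7366,-3.7953) cross=-28.892
θ=61°:   branch + wants cross > 0 → take C=(8.6625,3.9448) (cross=28.892)
θ=61°: ex = (C−B)/|BC| = (0.9616,0.2744); ey = (-0.2744,0.9616)
θ=61°: P = B + -2.73·ex + -2.11·ey = (-1.0765,-1.0290)
θ=87°: B = A + 2.00·(cos87°, sin87°) = (0.1047, 1.9973)
θ=87°: |BD| = 8.1440
θ=87°: circle(B,8.00) ∩ circle(D,4.00): a=7.0190, h=3.8385
θ=87°:   candidates: C₊=(7.8507,3.9972) cross=31.261; C₋=(5.9679,-3.4454) cross=-31.261
θ=87°:   branch + wants cross > 0 → take C=(7.8507,3.9972) (cross=31.261)
θ=87°: ex = (C−B)/|BC| = (0.9682,0.2500); ey = (-0.2500,0.9682)
θ=87°: P = B + -2.73·ex + -2.11·ey = (-2.0112,-0.7282)
θ=311°: B = A + 2.00·(cos311°, sin311°) = (1.3121, -1.5094)
θ=311°: |BD| = 6.8561
θ=311°: circle(B,8.00) ∩ circle(D,4.00): a=6.9286, h=3.9993
θ=311°:   candidates: C₊=(7.1902,3.9172) cross=27.420; C₋=(8.9512,-3.8853) cross=-27.420
θ=311°:   branch + wants cross > 0 → take C=(7.1902,3.9172) (cross=27.420)
θ=311°: ex = (C−B)/|BC| = (0.7348,0.6783); ey = (-0.6783,0.7348)
θ=311°: P = B + -2.73·ex + -2.11·ey = (0.7375,-4.9116)

θ=61°: -1.08 -1.03
θ=87°: -2.01 -0.73
θ=311°: 0.74 -4.91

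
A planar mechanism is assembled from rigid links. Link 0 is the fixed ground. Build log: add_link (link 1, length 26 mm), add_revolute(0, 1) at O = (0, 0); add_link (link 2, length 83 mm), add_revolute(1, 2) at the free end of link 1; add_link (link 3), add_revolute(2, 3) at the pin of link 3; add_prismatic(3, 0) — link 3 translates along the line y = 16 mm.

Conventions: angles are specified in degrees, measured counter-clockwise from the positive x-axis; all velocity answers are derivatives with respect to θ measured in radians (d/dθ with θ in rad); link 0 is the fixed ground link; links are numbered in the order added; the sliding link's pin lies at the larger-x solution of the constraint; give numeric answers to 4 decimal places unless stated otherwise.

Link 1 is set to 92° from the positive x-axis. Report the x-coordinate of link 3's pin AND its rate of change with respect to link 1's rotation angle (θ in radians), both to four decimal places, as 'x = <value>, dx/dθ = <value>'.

geometry: r = 26 mm, L = 83 mm, e = 16 mm
crank pin P = (r cos θ, r sin θ) = (-0.907387, 25.984162)
h = r sin θ − e = 25.984162 − 16 = 9.984162
x = r cos θ + √(L² − h²) = -0.907387 + 82.397309 = 81.489922
dx/dθ = −r sin θ − h·r cos θ/√(L² − h²) (θ in radians; h = 9.984162) = -25.874213

x = 81.4899, dx/dθ = -25.8742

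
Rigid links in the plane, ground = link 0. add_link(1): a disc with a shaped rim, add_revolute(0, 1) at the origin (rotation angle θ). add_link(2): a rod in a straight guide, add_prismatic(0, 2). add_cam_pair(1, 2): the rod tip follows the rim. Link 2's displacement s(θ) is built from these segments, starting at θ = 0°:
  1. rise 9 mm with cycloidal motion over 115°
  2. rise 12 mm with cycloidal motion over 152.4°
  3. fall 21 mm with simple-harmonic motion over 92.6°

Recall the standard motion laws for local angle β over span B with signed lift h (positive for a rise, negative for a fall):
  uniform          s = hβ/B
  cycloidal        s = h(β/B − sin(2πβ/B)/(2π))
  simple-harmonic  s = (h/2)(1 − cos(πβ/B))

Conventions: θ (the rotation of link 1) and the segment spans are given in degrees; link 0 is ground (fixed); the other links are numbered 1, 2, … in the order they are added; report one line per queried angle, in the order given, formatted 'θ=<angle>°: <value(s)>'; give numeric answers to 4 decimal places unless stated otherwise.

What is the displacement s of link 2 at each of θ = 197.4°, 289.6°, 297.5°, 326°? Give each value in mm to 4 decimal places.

segment 1 (0° to 115°, cycloidal, h = 9) is passed completely: s = 0.0000 + (9) = 9.0000
θ = 197.4° falls in segment 2 (115° to 267.4°, cycloidal, h = 12): β = 197.4 − 115 = 82.4°, B = 152.4°; Δs = 12·(0.5407 − sin(2π·0.5407)/(2π)) = 6.9711; s = 9.0000 + 6.9711 = 15.9711
segment 2 (115° to 267.4°, cycloidal, h = 12) is passed completely: s = 9.0000 + (12) = 21.0000
θ = 289.6° falls in segment 3 (267.4° to 360°, simple-harmonic, h = -21): β = 289.6 − 267.4 = 22.2°, B = 92.6°; Δs = -21/2·(1 − cos(π·0.2397)) = -2.8400; s = 21.0000 − 2.8400 = 18.1600
θ = 297.5° falls in segment 3 (267.4° to 360°, simple-harmonic, h = -21): β = 297.5 − 267.4 = 30.1°, B = 92.6°; Δs = -21/2·(1 − cos(π·0.3251)) = -5.0153; s = 21.0000 − 5.0153 = 15.9847
θ = 326° falls in segment 3 (267.4° to 360°, simple-harmonic, h = -21): β = 326 − 267.4 = 58.6°, B = 92.6°; Δs = -21/2·(1 − cos(π·0.6328)) = -14.7555; s = 21.0000 − 14.7555 = 6.2445

θ=197.4°: 15.9711
θ=289.6°: 18.1600
θ=297.5°: 15.9847
θ=326°: 6.2445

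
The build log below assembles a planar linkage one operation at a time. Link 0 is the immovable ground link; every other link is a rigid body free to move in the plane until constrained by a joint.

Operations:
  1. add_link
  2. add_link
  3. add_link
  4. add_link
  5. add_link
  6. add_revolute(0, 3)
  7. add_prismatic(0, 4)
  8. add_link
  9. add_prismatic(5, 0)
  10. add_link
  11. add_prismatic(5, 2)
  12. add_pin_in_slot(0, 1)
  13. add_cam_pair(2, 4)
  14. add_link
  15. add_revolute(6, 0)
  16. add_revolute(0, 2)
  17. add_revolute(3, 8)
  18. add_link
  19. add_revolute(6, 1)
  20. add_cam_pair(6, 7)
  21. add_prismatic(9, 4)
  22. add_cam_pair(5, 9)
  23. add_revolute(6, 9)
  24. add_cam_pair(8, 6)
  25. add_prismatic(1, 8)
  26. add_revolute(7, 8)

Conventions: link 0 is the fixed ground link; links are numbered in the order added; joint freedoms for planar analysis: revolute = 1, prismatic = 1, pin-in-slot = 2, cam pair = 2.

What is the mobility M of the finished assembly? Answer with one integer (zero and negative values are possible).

(L,J1,J2)=(1,0,0); link0 fixed
link1: (2,0,0)
link2: (3,0,0)
link3: (4,0,0)
link4: (5,0,0)
link5: (6,0,0)
R 0-3 [J1]: (6,1,0)
P 0-4 [J1]: (6,2,0)
link6: (7,2,0)
P 5-0 [J1]: (7,3,0)
link7: (8,3,0)
P 5-2 [J1]: (8,4,0)
PS 0-1 [J2]: (8,4,1)
C 2-4 [J2]: (8,4,2)
link8: (9,4,2)
R 6-0 [J1]: (9,5,2)
R 0-2 [J1]: (9,6,2)
R 3-8 [J1]: (9,7,2)
link9: (10,7,2)
R 6-1 [J1]: (10,8,2)
C 6-7 [J2]: (10,8,3)
P 9-4 [J1]: (10,9,3)
C 5-9 [J2]: (10,9,4)
R 6-9 [J1]: (10,10,4)
C 8-6 [J2]: (10,10,5)
P 1-8 [J1]: (10,11,5)
R 7-8 [J1]: (10,12,5)
Grübler: 3·9 − 2·12 − 5 = -2

M = -2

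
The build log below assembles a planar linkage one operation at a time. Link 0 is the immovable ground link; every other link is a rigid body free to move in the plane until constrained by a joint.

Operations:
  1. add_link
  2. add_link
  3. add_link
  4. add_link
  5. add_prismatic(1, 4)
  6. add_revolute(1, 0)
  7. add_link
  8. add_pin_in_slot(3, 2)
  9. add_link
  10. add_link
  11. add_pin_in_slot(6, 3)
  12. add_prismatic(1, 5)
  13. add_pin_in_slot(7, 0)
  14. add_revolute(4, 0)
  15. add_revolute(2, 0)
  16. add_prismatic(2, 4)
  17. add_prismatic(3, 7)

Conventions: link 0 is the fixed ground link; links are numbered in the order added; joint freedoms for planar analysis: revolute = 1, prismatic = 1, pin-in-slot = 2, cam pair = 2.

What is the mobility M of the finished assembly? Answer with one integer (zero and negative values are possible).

link 0 = ground. State L|J1|J2 = 1|0|0
+link1  2|0|0
+link2  3|0|0
+link3  4|0|0
+link4  5|0|0
P(1,4) f=1→J1  5|1|0
R(1,0) f=1→J1  5|2|0
+link5  6|2|0
PS(3,2) f=2→J2  6|2|1
+link6  7|2|1
+link7  8|2|1
PS(6,3) f=2→J2  8|2|2
P(1,5) f=1→J1  8|3|2
PS(7,0) f=2→J2  8|3|3
R(4,0) f=1→J1  8|4|3
R(2,0) f=1→J1  8|5|3
P(2,4) f=1→J1  8|6|3
P(3,7) f=1→J1  8|7|3
M = 3(8−1)−2·7−3 = 21−14−3 = 4

M = 4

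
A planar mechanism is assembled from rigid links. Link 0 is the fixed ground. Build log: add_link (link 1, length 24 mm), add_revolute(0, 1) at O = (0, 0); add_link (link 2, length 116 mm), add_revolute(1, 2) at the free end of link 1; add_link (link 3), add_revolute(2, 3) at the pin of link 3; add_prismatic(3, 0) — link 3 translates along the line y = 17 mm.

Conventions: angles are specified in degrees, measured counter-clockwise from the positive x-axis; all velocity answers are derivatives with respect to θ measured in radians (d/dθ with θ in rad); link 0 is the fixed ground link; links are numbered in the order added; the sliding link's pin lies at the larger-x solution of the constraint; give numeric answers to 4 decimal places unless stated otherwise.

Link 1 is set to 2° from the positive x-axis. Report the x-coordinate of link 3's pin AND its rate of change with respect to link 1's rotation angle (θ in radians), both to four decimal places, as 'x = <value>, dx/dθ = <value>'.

geometry: r = 24 mm, L = 116 mm, e = 17 mm
crank pin P = (r cos θ, r sin θ) = (23.985380, 0.837588)
h = r sin θ − e = 0.837588 − 17 = -16.162412
x = r cos θ + √(L² − h²) = 23.985380 + 114.868518 = 138.853898
dx/dθ = −r sin θ − h·r cos θ/√(L² − h²) (θ in radians; h = -16.162412) = 2.537241

x = 138.8539, dx/dθ = 2.5372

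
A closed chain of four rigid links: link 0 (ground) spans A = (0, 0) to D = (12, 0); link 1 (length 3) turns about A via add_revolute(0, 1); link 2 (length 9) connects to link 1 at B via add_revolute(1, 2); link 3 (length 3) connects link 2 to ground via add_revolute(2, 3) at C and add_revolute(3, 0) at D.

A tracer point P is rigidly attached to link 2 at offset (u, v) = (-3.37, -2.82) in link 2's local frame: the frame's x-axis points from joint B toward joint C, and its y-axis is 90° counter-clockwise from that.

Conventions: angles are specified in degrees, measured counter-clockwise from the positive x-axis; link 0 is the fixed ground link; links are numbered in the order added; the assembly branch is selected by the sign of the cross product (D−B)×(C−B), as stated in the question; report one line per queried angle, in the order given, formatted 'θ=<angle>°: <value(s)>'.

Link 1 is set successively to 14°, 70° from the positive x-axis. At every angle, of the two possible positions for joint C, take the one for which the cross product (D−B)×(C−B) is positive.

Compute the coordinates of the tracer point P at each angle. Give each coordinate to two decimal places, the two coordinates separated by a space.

A=(0,0), D=(12.00,0)
θ=14°: B = A + 3.00·(cos14°, sin14°) = (2.9109, 0.7258)
θ=14°: |BD| = 9.1180
θ=14°: circle(B,9.00) ∩ circle(D,3.00): a=8.5072, h=2.9372
θ=14°:   candidates: C₊=(11.6249,2.9765) cross=26.781; C₋=(11.1573,-2.8792) cross=-26.781
θ=14°:   branch + wants cross > 0 → take C=(11.6249,2.9765) (cross=26.781)
θ=14°: ex = (C−B)/|BC| = (0.9682,0.2501); ey = (-0.2501,0.9682)
θ=14°: P = B + -3.37·ex + -2.82·ey = (0.3532,-2.8474)
θ=70°: B = A + 3.00·(cos70°, sin70°) = (1.0261, 2.8191)
θ=70°: |BD| = 11.3302
θ=70°: circle(B,9.00) ∩ circle(D,3.00): a=8.8425, h=1.6766
θ=70°:   candidates: C₊=(10.0076,2.2428) cross=18.996; C₋=(9.1733,-1.0049) cross=-18.996
θ=70°:   branch + wants cross > 0 → take C=(10.0076,2.2428) (cross=18.996)
θ=70°: ex = (C−B)/|BC| = (0.9979,-0.0640); ey = (0.0640,0.9979)
θ=70°: P = B + -3.37·ex + -2.82·ey = (-2.5176,0.2206)

θ=14°: 0.35 -2.85
θ=70°: -2.52 0.22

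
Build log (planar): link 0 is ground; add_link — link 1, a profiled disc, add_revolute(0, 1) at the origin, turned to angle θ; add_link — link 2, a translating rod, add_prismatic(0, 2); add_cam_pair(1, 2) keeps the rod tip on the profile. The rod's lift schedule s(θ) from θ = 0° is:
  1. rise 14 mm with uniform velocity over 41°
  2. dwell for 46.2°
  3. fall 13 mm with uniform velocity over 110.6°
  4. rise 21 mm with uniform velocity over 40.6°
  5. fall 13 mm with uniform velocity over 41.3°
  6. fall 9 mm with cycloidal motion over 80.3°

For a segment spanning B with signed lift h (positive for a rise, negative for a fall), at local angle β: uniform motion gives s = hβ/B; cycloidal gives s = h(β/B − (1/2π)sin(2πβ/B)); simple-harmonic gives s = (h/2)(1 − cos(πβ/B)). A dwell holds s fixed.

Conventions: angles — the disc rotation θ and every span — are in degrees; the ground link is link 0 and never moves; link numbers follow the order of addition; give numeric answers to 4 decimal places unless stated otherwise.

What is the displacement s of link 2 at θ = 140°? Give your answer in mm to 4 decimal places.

seg 1 [0°–41°] uniform, h=14: full span → s += 14 → s = 14.0000
seg 2 [41°–87.2°] dwell: s stays 14.0000
seg 3 [87.2°–197.8°] uniform, h=-13: θ=140° here. β=52.8, B=110.6. -13·52.8/110.6 = -6.2061 → s = 7.7939

7.7939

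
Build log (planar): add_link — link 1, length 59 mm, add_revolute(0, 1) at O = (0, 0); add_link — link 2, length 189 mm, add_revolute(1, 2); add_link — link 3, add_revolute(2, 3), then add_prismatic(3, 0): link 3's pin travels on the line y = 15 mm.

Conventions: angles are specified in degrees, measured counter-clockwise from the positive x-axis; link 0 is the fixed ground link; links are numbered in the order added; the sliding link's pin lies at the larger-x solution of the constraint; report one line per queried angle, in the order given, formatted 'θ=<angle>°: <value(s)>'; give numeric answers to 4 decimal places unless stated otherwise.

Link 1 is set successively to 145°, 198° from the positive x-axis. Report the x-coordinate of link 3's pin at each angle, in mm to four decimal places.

geometry: r = 59 mm, L = 189 mm, e = 15 mm
θ=145°: crank pin P = (r cos θ, r sin θ) = (-48.329971, 33.841010)
θ=145°: h = r sin θ − e = 33.841010 − 15 = 18.841010
θ=145°: x = r cos θ + √(L² − h²) = -48.329971 + 188.058545 = 139.728574
θ=198°: crank pin P = (r cos θ, r sin θ) = (-56.112334, -18.232003)
θ=198°: h = r sin θ − e = -18.232003 − 15 = -33.232003
θ=198°: x = r cos θ + √(L² − h²) = -56.112334 + 186.055459 = 129.943125

θ=145°: 139.7286
θ=198°: 129.9431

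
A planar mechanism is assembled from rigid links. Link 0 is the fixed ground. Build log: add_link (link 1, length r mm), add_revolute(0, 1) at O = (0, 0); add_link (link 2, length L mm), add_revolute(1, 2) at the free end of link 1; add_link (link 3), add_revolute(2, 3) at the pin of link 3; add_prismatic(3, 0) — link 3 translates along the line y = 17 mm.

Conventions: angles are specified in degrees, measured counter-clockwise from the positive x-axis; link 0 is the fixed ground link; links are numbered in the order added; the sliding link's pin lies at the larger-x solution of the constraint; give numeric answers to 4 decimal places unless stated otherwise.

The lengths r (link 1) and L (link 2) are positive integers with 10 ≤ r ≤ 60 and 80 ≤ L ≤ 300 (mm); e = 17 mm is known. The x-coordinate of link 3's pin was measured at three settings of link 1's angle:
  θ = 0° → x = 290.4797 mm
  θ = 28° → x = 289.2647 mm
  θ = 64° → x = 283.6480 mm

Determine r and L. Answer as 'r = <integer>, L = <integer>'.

constraint per measurement: (x − r cos θ)² + (r sin θ − e)² = L²
subtracting the θ₁ and θ₂ equations cancels the r² and L² terms:
r = (x₁² − x₂²) / (2[(x₁cos θ₁ + e sin θ₁) − (x₂cos θ₂ + e sin θ₂)]) = 12.9994 → r = 13
L² = (x₁ − r cos θ₁)² + (r sin θ₁ − e)² = 77283.9839 → L = 278.0000 → L = 278
check at θ₃=64°: x = 283.6480 (printed 283.6480) ✓

r = 13, L = 278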